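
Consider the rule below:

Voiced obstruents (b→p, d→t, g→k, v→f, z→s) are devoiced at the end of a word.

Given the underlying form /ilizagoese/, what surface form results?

ilizagoese

No segment of /ilizagoese/ meets the structural description of the rule, so the form surfaces unchanged.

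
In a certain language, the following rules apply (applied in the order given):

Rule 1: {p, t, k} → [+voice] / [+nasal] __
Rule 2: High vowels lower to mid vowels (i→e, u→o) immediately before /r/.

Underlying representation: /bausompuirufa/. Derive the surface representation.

bausombuerufa

Rule 1 (post-nasal voicing): /p/ is a voiceless stop immediately after the nasal /m/, so it voices to [b]. /bausompuirufa/ → bausombuirufa.
Rule 2 (pre-rhotic lowering): /i/ is a high vowel immediately before /r/, so it lowers to [e]. /bausombuirufa/ → bausombuerufa.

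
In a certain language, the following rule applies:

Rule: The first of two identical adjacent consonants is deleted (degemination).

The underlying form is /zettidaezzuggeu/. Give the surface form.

zetidaezugeu

/tt/ is a geminate; the first /t/ deletes.
/zz/ is a geminate; the first /z/ deletes.
/gg/ is a geminate; the first /g/ deletes.
Surface form: [zetidaezugeu].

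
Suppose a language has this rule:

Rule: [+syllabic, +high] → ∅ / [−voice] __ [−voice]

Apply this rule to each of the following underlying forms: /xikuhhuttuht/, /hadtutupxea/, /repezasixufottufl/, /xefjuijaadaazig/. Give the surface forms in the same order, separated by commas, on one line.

xkhhttht, hadttpxea, repezasxfottfl, xefjuijaadaazig

/xikuhhuttuht/: /i/ is a high vowel flanked by voiceless consonants /x/ and /k/, so it deletes. /u/ is a high vowel flanked by voiceless consonants /k/ and /h/, so it deletes. /u/ is a high vowel flanked by voiceless consonants /h/ and /t/, so it deletes. /u/ is a high vowel flanked by voiceless consonants /t/ and /h/, so it deletes. → [xkhhttht].
/hadtutupxea/: /u/ is a high vowel flanked by voiceless consonants /t/ and /t/, so it deletes. /u/ is a high vowel flanked by voiceless consonants /t/ and /p/, so it deletes. → [hadttpxea].
/repezasixufottufl/: /i/ is a high vowel flanked by voiceless consonants /s/ and /x/, so it deletes. /u/ is a high vowel flanked by voiceless consonants /x/ and /f/, so it deletes. /u/ is a high vowel flanked by voiceless consonants /t/ and /f/, so it deletes. → [repezasxfottfl].
/xefjuijaadaazig/: the rule's environment is not met; surfaces unchanged as [xefjuijaadaazig].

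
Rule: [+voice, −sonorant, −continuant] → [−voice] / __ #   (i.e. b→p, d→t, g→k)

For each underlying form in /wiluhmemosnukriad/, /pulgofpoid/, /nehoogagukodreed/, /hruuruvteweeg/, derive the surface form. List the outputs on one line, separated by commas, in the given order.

wiluhmemosnukriat, pulgofpoit, nehoogagukodreet, hruuruvteweek

/wiluhmemosnukriad/: /d/ is a voiced stop in word-final position, so it devoices to [t]. → [wiluhmemosnukriat].
/pulgofpoid/: /d/ is a voiced stop in word-final position, so it devoices to [t]. → [pulgofpoit].
/nehoogagukodreed/: /d/ is a voiced stop in word-final position, so it devoices to [t]. → [nehoogagukodreet].
/hruuruvteweeg/: /g/ is a voiced stop in word-final position, so it devoices to [k]. → [hruuruvteweek].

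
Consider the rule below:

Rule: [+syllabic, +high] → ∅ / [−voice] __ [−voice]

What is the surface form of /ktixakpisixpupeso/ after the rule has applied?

/i/ is a high vowel flanked by voiceless consonants /t/ and /x/, so it deletes.
/i/ is a high vowel flanked by voiceless consonants /p/ and /s/, so it deletes.
/i/ is a high vowel flanked by voiceless consonants /s/ and /x/, so it deletes.
/u/ is a high vowel flanked by voiceless consonants /p/ and /p/, so it deletes.
Surface form: [ktxakpsxppeso].

ktxakpsxppeso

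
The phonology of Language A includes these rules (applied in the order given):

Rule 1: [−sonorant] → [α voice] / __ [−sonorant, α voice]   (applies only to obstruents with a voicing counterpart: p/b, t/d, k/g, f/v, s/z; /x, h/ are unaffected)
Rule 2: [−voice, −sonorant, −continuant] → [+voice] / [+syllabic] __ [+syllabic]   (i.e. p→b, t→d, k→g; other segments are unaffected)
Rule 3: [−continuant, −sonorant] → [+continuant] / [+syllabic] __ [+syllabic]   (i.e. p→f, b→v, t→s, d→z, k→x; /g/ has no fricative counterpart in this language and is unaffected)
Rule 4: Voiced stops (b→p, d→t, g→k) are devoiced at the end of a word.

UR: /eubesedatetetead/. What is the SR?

Rule 1 (regressive voicing assimilation): no segment meets the environment; /eubesedatetetead/ is unchanged.
Rule 2 (intervocalic voicing): /t/ is a voiceless stop between vowels /a/ and /e/, so it voices to [d]. /t/ is a voiceless stop between vowels /e/ and /e/, so it voices to [d]. /t/ is a voiceless stop between vowels /e/ and /e/, so it voices to [d]. /eubesedatetetead/ → eubesedadededead.
Rule 3 (intervocalic spirantization): /b/ is a stop between vowels /u/ and /e/, so it spirantizes to the fricative [v]. /d/ is a stop between vowels /e/ and /a/, so it spirantizes to the fricative [z]. /d/ is a stop between vowels /a/ and /e/, so it spirantizes to the fricative [z]. /d/ is a stop between vowels /e/ and /e/, so it spirantizes to the fricative [z]. /d/ is a stop between vowels /e/ and /e/, so it spirantizes to the fricative [z]. /eubesedadededead/ → euvesezazezezead.
Rule 4 (final devoicing): /d/ is a voiced stop in word-final position, so it devoices to [t]. /euvesezazezezead/ → euvesezazezezeat.

euvesezazezezeat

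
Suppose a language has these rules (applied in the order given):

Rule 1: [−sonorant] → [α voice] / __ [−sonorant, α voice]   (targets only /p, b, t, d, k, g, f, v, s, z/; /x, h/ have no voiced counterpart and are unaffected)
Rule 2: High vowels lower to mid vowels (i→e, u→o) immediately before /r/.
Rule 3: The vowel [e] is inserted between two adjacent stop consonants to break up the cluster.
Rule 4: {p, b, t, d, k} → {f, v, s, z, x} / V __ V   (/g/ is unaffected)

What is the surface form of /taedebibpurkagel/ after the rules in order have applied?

Rule 1 (regressive voicing assimilation): /b/ precedes the voiceless obstruent /p/, so it devoices to [p] by assimilation. /taedebibpurkagel/ → taedebippurkagel.
Rule 2 (pre-rhotic lowering): /u/ is a high vowel immediately before /r/, so it lowers to [o]. /taedebippurkagel/ → taedebipporkagel.
Rule 3 (stop-cluster e-epenthesis): /p/ and /p/ form a stop–stop cluster, so [e] is inserted between them. /taedebipporkagel/ → taedebipeporkagel.
Rule 4 (intervocalic spirantization): /d/ is a stop between vowels /e/ and /e/, so it spirantizes to the fricative [z]. /b/ is a stop between vowels /e/ and /i/, so it spirantizes to the fricative [v]. /p/ is a stop between vowels /i/ and /e/, so it spirantizes to the fricative [f]. /p/ is a stop between vowels /e/ and /o/, so it spirantizes to the fricative [f]. /taedebipeporkagel/ → taezevifeforkagel.

taezevifeforkagel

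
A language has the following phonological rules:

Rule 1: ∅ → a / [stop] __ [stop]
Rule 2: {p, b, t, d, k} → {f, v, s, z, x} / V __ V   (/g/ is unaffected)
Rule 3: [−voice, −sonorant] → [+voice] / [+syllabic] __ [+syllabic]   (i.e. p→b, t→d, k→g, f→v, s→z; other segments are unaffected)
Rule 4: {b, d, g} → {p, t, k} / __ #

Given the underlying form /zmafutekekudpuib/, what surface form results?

Rule 1 (stop-cluster a-epenthesis): /d/ and /p/ form a stop–stop cluster, so [a] is inserted between them. /zmafutekekudpuib/ → zmafutekekudapuib.
Rule 2 (intervocalic spirantization): /t/ is a stop between vowels /u/ and /e/, so it spirantizes to the fricative [s]. /k/ is a stop between vowels /e/ and /e/, so it spirantizes to the fricative [x]. /k/ is a stop between vowels /e/ and /u/, so it spirantizes to the fricative [x]. /d/ is a stop between vowels /u/ and /a/, so it spirantizes to the fricative [z]. /p/ is a stop between vowels /a/ and /u/, so it spirantizes to the fricative [f]. /zmafutekekudapuib/ → zmafusexexuzafuib.
Rule 3 (intervocalic voicing): /f/ is a voiceless obstruent between vowels /a/ and /u/, so it voices to [v]. /s/ is a voiceless obstruent between vowels /u/ and /e/, so it voices to [z]. /f/ is a voiceless obstruent between vowels /a/ and /u/, so it voices to [v]. /zmafusexexuzafuib/ → zmavuzexexuzavuib.
Rule 4 (final devoicing): /b/ is a voiced stop in word-final position, so it devoices to [p]. /zmavuzexexuzavuib/ → zmavuzexexuzavuip.

zmavuzexexuzavuip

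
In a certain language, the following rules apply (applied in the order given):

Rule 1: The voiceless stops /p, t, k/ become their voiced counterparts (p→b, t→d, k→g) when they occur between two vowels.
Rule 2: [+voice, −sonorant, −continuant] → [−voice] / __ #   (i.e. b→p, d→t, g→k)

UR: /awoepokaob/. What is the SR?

Rule 1 (intervocalic voicing): /p/ is a voiceless stop between vowels /e/ and /o/, so it voices to [b]. /k/ is a voiceless stop between vowels /o/ and /a/, so it voices to [g]. /awoepokaob/ → awoebogaob.
Rule 2 (final devoicing): /b/ is a voiced stop in word-final position, so it devoices to [p]. /awoebogaob/ → awoebogaop.

awoebogaop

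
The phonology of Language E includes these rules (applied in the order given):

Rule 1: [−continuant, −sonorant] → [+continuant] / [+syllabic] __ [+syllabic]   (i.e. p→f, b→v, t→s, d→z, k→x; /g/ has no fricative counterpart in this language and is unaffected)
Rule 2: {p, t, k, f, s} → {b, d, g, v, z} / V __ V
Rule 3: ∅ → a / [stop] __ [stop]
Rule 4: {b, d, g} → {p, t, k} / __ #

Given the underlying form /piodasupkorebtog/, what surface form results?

piozazupakorebatok

Rule 1 (intervocalic spirantization): /d/ is a stop between vowels /o/ and /a/, so it spirantizes to the fricative [z]. /piodasupkorebtog/ → piozasupkorebtog.
Rule 2 (intervocalic voicing): /s/ is a voiceless obstruent between vowels /a/ and /u/, so it voices to [z]. /piozasupkorebtog/ → piozazupkorebtog.
Rule 3 (stop-cluster a-epenthesis): /p/ and /k/ form a stop–stop cluster, so [a] is inserted between them. /b/ and /t/ form a stop–stop cluster, so [a] is inserted between them. /piozazupkorebtog/ → piozazupakorebatog.
Rule 4 (final devoicing): /g/ is a voiced stop in word-final position, so it devoices to [k]. /piozazupakorebatog/ → piozazupakorebatok.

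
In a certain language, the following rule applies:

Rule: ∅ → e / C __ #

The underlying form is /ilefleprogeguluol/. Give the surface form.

the form ends in the consonant /l/, so [e] is inserted word-finally.
Surface form: [ilefleprogeguluole].

ilefleprogeguluole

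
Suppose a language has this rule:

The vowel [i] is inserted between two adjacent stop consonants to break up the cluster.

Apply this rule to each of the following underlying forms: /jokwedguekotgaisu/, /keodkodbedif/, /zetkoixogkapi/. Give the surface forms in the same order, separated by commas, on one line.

jokwediguekotigaisu, keodikodibedif, zetikoixogikapi

/jokwedguekotgaisu/: /d/ and /g/ form a stop–stop cluster, so [i] is inserted between them. /t/ and /g/ form a stop–stop cluster, so [i] is inserted between them. → [jokwediguekotigaisu].
/keodkodbedif/: /d/ and /k/ form a stop–stop cluster, so [i] is inserted between them. /d/ and /b/ form a stop–stop cluster, so [i] is inserted between them. → [keodikodibedif].
/zetkoixogkapi/: /t/ and /k/ form a stop–stop cluster, so [i] is inserted between them. /g/ and /k/ form a stop–stop cluster, so [i] is inserted between them. → [zetikoixogikapi].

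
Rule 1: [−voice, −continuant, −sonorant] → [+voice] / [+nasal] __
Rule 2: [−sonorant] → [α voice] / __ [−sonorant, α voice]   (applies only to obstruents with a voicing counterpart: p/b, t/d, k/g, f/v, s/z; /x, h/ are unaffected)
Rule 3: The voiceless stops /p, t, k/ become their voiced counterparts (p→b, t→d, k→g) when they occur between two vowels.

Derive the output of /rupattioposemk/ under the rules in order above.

rubattiobosemg

Rule 1 (post-nasal voicing): /k/ is a voiceless stop immediately after the nasal /m/, so it voices to [g]. /rupattioposemk/ → rupattioposemg.
Rule 2 (regressive voicing assimilation): no segment meets the environment; /rupattioposemg/ is unchanged.
Rule 3 (intervocalic voicing): /p/ is a voiceless stop between vowels /u/ and /a/, so it voices to [b]. /p/ is a voiceless stop between vowels /o/ and /o/, so it voices to [b]. /rupattioposemg/ → rubattiobosemg.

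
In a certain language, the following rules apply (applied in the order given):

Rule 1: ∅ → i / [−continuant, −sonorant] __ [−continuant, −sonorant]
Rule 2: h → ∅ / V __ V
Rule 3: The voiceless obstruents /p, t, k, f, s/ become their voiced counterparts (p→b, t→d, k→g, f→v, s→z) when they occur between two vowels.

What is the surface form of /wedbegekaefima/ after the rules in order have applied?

wedibegegaevima

Rule 1 (stop-cluster i-epenthesis): /d/ and /b/ form a stop–stop cluster, so [i] is inserted between them. /wedbegekaefima/ → wedibegekaefima.
Rule 2 (intervocalic h-deletion): no segment meets the environment; /wedibegekaefima/ is unchanged.
Rule 3 (intervocalic voicing): /k/ is a voiceless obstruent between vowels /e/ and /a/, so it voices to [g]. /f/ is a voiceless obstruent between vowels /e/ and /i/, so it voices to [v]. /wedibegekaefima/ → wedibegegaevima.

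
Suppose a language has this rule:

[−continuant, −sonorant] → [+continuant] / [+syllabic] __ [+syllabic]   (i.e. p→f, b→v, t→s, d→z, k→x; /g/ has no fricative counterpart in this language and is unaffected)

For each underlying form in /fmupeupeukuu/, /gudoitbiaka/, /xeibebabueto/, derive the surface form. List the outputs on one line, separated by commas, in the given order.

fmufeufeuxuu, guzoitbiaxa, xeivevavueso

/fmupeupeukuu/: /p/ is a stop between vowels /u/ and /e/, so it spirantizes to the fricative [f]. /p/ is a stop between vowels /u/ and /e/, so it spirantizes to the fricative [f]. /k/ is a stop between vowels /u/ and /u/, so it spirantizes to the fricative [x]. → [fmufeufeuxuu].
/gudoitbiaka/: /d/ is a stop between vowels /u/ and /o/, so it spirantizes to the fricative [z]. /k/ is a stop between vowels /a/ and /a/, so it spirantizes to the fricative [x]. → [guzoitbiaxa].
/xeibebabueto/: /b/ is a stop between vowels /i/ and /e/, so it spirantizes to the fricative [v]. /b/ is a stop between vowels /e/ and /a/, so it spirantizes to the fricative [v]. /b/ is a stop between vowels /a/ and /u/, so it spirantizes to the fricative [v]. /t/ is a stop between vowels /e/ and /o/, so it spirantizes to the fricative [s]. → [xeivevavueso].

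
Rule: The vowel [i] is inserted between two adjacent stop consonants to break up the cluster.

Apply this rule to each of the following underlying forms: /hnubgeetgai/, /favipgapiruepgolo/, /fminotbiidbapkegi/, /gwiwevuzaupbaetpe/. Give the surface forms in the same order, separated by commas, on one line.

/hnubgeetgai/: /b/ and /g/ form a stop–stop cluster, so [i] is inserted between them. /t/ and /g/ form a stop–stop cluster, so [i] is inserted between them. → [hnubigeetigai].
/favipgapiruepgolo/: /p/ and /g/ form a stop–stop cluster, so [i] is inserted between them. /p/ and /g/ form a stop–stop cluster, so [i] is inserted between them. → [favipigapiruepigolo].
/fminotbiidbapkegi/: /t/ and /b/ form a stop–stop cluster, so [i] is inserted between them. /d/ and /b/ form a stop–stop cluster, so [i] is inserted between them. /p/ and /k/ form a stop–stop cluster, so [i] is inserted between them. → [fminotibiidibapikegi].
/gwiwevuzaupbaetpe/: /p/ and /b/ form a stop–stop cluster, so [i] is inserted between them. /t/ and /p/ form a stop–stop cluster, so [i] is inserted between them. → [gwiwevuzaupibaetipe].

hnubigeetigai, favipigapiruepigolo, fminotibiidibapikegi, gwiwevuzaupibaetipe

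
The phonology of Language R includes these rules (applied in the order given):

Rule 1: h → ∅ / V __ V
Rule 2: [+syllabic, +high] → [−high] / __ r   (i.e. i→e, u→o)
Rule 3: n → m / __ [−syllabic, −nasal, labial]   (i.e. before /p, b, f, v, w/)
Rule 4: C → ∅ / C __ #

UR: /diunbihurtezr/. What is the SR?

Rule 1 (intervocalic h-deletion): /h/ occurs between vowels /i/ and /u/, so it deletes. /diunbihurtezr/ → diunbiurtezr.
Rule 2 (pre-rhotic lowering): /u/ is a high vowel immediately before /r/, so it lowers to [o]. /diunbiurtezr/ → diunbiortezr.
Rule 3 (nasal place assimilation): /n/ precedes the labial consonant /b/, so it assimilates in place to [m]. /diunbiortezr/ → diumbiortezr.
Rule 4 (final cluster simplification): /r/ is the second consonant of a word-final cluster /zr/, so it deletes. /diumbiortezr/ → diumbiortez.

diumbiortez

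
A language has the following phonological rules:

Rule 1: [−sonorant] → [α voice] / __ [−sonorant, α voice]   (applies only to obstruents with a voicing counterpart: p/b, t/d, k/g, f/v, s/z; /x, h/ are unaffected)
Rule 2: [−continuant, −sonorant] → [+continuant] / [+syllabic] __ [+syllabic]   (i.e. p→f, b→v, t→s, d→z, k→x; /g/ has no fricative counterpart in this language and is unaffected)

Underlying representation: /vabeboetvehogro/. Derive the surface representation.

Rule 1 (regressive voicing assimilation): /t/ precedes the voiced obstruent /v/, so it voices to [d] by assimilation. /vabeboetvehogro/ → vabeboedvehogro.
Rule 2 (intervocalic spirantization): /b/ is a stop between vowels /a/ and /e/, so it spirantizes to the fricative [v]. /b/ is a stop between vowels /e/ and /o/, so it spirantizes to the fricative [v]. /vabeboedvehogro/ → vavevoedvehogro.

vavevoedvehogro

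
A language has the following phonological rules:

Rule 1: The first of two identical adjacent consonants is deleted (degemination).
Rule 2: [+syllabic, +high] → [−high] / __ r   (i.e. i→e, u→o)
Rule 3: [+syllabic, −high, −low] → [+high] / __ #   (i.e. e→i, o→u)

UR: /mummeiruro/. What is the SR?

Rule 1 (degemination): /mm/ is a geminate; the first /m/ deletes. /mummeiruro/ → mumeiruro.
Rule 2 (pre-rhotic lowering): /i/ is a high vowel immediately before /r/, so it lowers to [e]. /u/ is a high vowel immediately before /r/, so it lowers to [o]. /mumeiruro/ → mumeeroro.
Rule 3 (final vowel raising): /o/ is a mid vowel in word-final position, so it raises to [u]. /mumeeroro/ → mumeeroru.

mumeeroru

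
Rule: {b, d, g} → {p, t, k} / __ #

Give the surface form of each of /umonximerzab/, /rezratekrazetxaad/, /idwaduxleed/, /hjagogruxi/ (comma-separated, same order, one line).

/umonximerzab/: /b/ is a voiced stop in word-final position, so it devoices to [p]. → [umonximerzap].
/rezratekrazetxaad/: /d/ is a voiced stop in word-final position, so it devoices to [t]. → [rezratekrazetxaat].
/idwaduxleed/: /d/ is a voiced stop in word-final position, so it devoices to [t]. → [idwaduxleet].
/hjagogruxi/: the rule's environment is not met; surfaces unchanged as [hjagogruxi].

umonximerzap, rezratekrazetxaat, idwaduxleet, hjagogruxi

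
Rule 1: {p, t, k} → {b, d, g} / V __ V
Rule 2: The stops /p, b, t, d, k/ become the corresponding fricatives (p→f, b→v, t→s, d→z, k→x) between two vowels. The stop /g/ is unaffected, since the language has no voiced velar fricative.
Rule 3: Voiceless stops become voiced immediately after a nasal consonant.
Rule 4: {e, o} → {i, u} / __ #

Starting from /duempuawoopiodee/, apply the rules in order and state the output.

Rule 1 (intervocalic voicing): /p/ is a voiceless stop between vowels /o/ and /i/, so it voices to [b]. /duempuawoopiodee/ → duempuawoobiodee.
Rule 2 (intervocalic spirantization): /b/ is a stop between vowels /o/ and /i/, so it spirantizes to the fricative [v]. /d/ is a stop between vowels /o/ and /e/, so it spirantizes to the fricative [z]. /duempuawoobiodee/ → duempuawooviozee.
Rule 3 (post-nasal voicing): /p/ is a voiceless stop immediately after the nasal /m/, so it voices to [b]. /duempuawooviozee/ → duembuawooviozee.
Rule 4 (final vowel raising): /e/ is a mid vowel in word-final position, so it raises to [i]. /duembuawooviozee/ → duembuawooviozei.

duembuawooviozei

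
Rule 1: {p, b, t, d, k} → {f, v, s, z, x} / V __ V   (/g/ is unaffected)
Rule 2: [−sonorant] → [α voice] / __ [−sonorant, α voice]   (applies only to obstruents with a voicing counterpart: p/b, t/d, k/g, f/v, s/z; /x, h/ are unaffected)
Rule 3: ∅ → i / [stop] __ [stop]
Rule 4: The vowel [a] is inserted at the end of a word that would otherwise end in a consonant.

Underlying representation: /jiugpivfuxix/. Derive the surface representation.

jiukipiffuxixa

Rule 1 (intervocalic spirantization): no segment meets the environment; /jiugpivfuxix/ is unchanged.
Rule 2 (regressive voicing assimilation): /g/ precedes the voiceless obstruent /p/, so it devoices to [k] by assimilation. /v/ precedes the voiceless obstruent /f/, so it devoices to [f] by assimilation. /jiugpivfuxix/ → jiukpiffuxix.
Rule 3 (stop-cluster i-epenthesis): /k/ and /p/ form a stop–stop cluster, so [i] is inserted between them. /jiukpiffuxix/ → jiukipiffuxix.
Rule 4 (final a-epenthesis): the form ends in the consonant /x/, so [a] is inserted word-finally. /jiukipiffuxix/ → jiukipiffuxixa.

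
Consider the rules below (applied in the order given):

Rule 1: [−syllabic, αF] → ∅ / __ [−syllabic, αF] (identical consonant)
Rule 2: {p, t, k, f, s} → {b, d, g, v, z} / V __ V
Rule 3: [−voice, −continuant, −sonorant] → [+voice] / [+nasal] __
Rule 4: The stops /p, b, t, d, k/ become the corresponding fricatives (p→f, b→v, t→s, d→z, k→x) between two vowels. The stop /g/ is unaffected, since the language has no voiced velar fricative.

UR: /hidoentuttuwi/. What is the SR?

hizoenduzuwi

Rule 1 (degemination): /tt/ is a geminate; the first /t/ deletes. /hidoentuttuwi/ → hidoentutuwi.
Rule 2 (intervocalic voicing): /t/ is a voiceless obstruent between vowels /u/ and /u/, so it voices to [d]. /hidoentutuwi/ → hidoentuduwi.
Rule 3 (post-nasal voicing): /t/ is a voiceless stop immediately after the nasal /n/, so it voices to [d]. /hidoentuduwi/ → hidoenduduwi.
Rule 4 (intervocalic spirantization): /d/ is a stop between vowels /i/ and /o/, so it spirantizes to the fricative [z]. /d/ is a stop between vowels /u/ and /u/, so it spirantizes to the fricative [z]. /hidoenduduwi/ → hizoenduzuwi.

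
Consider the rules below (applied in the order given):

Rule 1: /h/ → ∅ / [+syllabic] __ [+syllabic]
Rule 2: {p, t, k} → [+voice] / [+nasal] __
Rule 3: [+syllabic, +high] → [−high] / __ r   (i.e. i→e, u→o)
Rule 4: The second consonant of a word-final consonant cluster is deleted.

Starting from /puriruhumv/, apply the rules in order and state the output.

poreruum

Rule 1 (intervocalic h-deletion): /h/ occurs between vowels /u/ and /u/, so it deletes. /puriruhumv/ → puriruumv.
Rule 2 (post-nasal voicing): no segment meets the environment; /puriruumv/ is unchanged.
Rule 3 (pre-rhotic lowering): /u/ is a high vowel immediately before /r/, so it lowers to [o]. /i/ is a high vowel immediately before /r/, so it lowers to [e]. /puriruumv/ → poreruumv.
Rule 4 (final cluster simplification): /v/ is the second consonant of a word-final cluster /mv/, so it deletes. /poreruumv/ → poreruum.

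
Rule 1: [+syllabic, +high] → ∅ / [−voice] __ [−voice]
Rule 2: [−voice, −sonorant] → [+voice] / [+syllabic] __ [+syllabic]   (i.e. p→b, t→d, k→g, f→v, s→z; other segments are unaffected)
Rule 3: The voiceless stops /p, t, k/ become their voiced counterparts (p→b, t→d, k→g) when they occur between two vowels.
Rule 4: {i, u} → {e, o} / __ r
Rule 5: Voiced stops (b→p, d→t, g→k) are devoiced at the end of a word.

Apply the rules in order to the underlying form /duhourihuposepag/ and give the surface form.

Rule 1 (high vowel syncope): /u/ is a high vowel flanked by voiceless consonants /h/ and /p/, so it deletes. /duhourihuposepag/ → duhourihposepag.
Rule 2 (intervocalic voicing): /s/ is a voiceless obstruent between vowels /o/ and /e/, so it voices to [z]. /p/ is a voiceless obstruent between vowels /e/ and /a/, so it voices to [b]. /duhourihposepag/ → duhourihpozebag.
Rule 3 (intervocalic voicing): no segment meets the environment; /duhourihpozebag/ is unchanged.
Rule 4 (pre-rhotic lowering): /u/ is a high vowel immediately before /r/, so it lowers to [o]. /duhourihpozebag/ → duhoorihpozebag.
Rule 5 (final devoicing): /g/ is a voiced stop in word-final position, so it devoices to [k]. /duhoorihpozebag/ → duhoorihpozebak.

duhoorihpozebak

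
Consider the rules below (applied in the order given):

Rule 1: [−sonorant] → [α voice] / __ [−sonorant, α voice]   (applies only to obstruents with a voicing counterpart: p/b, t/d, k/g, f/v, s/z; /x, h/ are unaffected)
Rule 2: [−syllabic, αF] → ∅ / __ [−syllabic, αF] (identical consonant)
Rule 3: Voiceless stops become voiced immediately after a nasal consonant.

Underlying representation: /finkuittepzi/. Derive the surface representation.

finguitebzi

Rule 1 (regressive voicing assimilation): /p/ precedes the voiced obstruent /z/, so it voices to [b] by assimilation. /finkuittepzi/ → finkuittebzi.
Rule 2 (degemination): /tt/ is a geminate; the first /t/ deletes. /finkuittebzi/ → finkuitebzi.
Rule 3 (post-nasal voicing): /k/ is a voiceless stop immediately after the nasal /n/, so it voices to [g]. /finkuitebzi/ → finguitebzi.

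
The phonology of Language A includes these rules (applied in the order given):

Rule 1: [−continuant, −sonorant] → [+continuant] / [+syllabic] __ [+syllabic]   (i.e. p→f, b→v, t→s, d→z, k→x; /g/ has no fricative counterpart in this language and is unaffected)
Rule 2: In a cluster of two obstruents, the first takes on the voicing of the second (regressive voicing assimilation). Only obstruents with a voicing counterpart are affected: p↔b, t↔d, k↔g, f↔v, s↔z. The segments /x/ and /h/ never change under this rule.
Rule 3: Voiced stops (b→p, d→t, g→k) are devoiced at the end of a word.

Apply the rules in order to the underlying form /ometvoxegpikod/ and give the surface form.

Rule 1 (intervocalic spirantization): /k/ is a stop between vowels /i/ and /o/, so it spirantizes to the fricative [x]. /ometvoxegpikod/ → ometvoxegpixod.
Rule 2 (regressive voicing assimilation): /t/ precedes the voiced obstruent /v/, so it voices to [d] by assimilation. /g/ precedes the voiceless obstruent /p/, so it devoices to [k] by assimilation. /ometvoxegpixod/ → omedvoxekpixod.
Rule 3 (final devoicing): /d/ is a voiced stop in word-final position, so it devoices to [t]. /omedvoxekpixod/ → omedvoxekpixot.

omedvoxekpixot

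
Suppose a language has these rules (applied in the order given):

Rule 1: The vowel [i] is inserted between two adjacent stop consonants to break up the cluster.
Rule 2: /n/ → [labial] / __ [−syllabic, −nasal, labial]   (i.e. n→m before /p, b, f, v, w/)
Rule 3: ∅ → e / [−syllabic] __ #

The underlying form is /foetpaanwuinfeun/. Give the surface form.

Rule 1 (stop-cluster i-epenthesis): /t/ and /p/ form a stop–stop cluster, so [i] is inserted between them. /foetpaanwuinfeun/ → foetipaanwuinfeun.
Rule 2 (nasal place assimilation): /n/ precedes the labial consonant /w/, so it assimilates in place to [m]. /n/ precedes the labial consonant /f/, so it assimilates in place to [m]. /foetipaanwuinfeun/ → foetipaamwuimfeun.
Rule 3 (final e-epenthesis): the form ends in the consonant /n/, so [e] is inserted word-finally. /foetipaamwuimfeun/ → foetipaamwuimfeune.

foetipaamwuimfeune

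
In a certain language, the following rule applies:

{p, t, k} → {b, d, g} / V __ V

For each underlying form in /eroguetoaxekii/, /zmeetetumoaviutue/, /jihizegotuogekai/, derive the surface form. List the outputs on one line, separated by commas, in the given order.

/eroguetoaxekii/: /t/ is a voiceless stop between vowels /e/ and /o/, so it voices to [d]. /k/ is a voiceless stop between vowels /e/ and /i/, so it voices to [g]. → [eroguedoaxegii].
/zmeetetumoaviutue/: /t/ is a voiceless stop between vowels /e/ and /e/, so it voices to [d]. /t/ is a voiceless stop between vowels /e/ and /u/, so it voices to [d]. /t/ is a voiceless stop between vowels /u/ and /u/, so it voices to [d]. → [zmeededumoaviudue].
/jihizegotuogekai/: /t/ is a voiceless stop between vowels /o/ and /u/, so it voices to [d]. /k/ is a voiceless stop between vowels /e/ and /a/, so it voices to [g]. → [jihizegoduogegai].

eroguedoaxegii, zmeededumoaviudue, jihizegoduogegai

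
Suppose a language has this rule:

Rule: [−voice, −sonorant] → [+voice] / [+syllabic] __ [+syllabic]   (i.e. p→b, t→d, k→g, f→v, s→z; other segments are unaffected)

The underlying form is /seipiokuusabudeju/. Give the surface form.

seibioguuzabudeju

Scanning /seipiokuusabudeju/: /s/ at position 1 is not in the conditioning environment; /p/ is a voiceless obstruent between vowels /i/ and /i/, so it voices to [b]; /k/ is a voiceless obstruent between vowels /o/ and /u/, so it voices to [g]; /s/ is a voiceless obstruent between vowels /u/ and /a/, so it voices to [z].
Result: [seibioguuzabudeju].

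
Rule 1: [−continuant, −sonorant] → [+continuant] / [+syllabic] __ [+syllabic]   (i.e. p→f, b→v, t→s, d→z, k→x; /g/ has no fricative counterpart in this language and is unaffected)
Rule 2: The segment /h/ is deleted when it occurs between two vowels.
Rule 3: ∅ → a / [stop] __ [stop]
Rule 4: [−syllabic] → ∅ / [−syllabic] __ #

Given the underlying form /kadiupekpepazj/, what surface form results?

kaziufekapefaz

Rule 1 (intervocalic spirantization): /d/ is a stop between vowels /a/ and /i/, so it spirantizes to the fricative [z]. /p/ is a stop between vowels /u/ and /e/, so it spirantizes to the fricative [f]. /p/ is a stop between vowels /e/ and /a/, so it spirantizes to the fricative [f]. /kadiupekpepazj/ → kaziufekpefazj.
Rule 2 (intervocalic h-deletion): no segment meets the environment; /kaziufekpefazj/ is unchanged.
Rule 3 (stop-cluster a-epenthesis): /k/ and /p/ form a stop–stop cluster, so [a] is inserted between them. /kaziufekpefazj/ → kaziufekapefazj.
Rule 4 (final cluster simplification): /j/ is the second consonant of a word-final cluster /zj/, so it deletes. /kaziufekapefazj/ → kaziufekapefaz.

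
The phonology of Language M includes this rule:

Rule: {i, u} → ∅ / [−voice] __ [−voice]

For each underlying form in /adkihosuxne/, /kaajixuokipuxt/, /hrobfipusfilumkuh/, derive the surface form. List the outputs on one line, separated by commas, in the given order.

/adkihosuxne/: /i/ is a high vowel flanked by voiceless consonants /k/ and /h/, so it deletes. /u/ is a high vowel flanked by voiceless consonants /s/ and /x/, so it deletes. → [adkhosxne].
/kaajixuokipuxt/: /i/ is a high vowel flanked by voiceless consonants /k/ and /p/, so it deletes. /u/ is a high vowel flanked by voiceless consonants /p/ and /x/, so it deletes. → [kaajixuokpxt].
/hrobfipusfilumkuh/: /i/ is a high vowel flanked by voiceless consonants /f/ and /p/, so it deletes. /u/ is a high vowel flanked by voiceless consonants /p/ and /s/, so it deletes. /u/ is a high vowel flanked by voiceless consonants /k/ and /h/, so it deletes. → [hrobfpsfilumkh].

adkhosxne, kaajixuokpxt, hrobfpsfilumkh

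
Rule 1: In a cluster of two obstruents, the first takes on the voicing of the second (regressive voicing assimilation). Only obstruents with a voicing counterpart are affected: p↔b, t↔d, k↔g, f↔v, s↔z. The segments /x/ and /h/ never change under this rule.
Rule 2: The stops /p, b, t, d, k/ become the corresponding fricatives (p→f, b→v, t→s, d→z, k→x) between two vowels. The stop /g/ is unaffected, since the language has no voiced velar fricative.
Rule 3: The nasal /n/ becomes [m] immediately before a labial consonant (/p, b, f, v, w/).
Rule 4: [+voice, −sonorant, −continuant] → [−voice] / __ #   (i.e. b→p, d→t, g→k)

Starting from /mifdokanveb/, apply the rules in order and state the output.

mivdoxamvep

Rule 1 (regressive voicing assimilation): /f/ precedes the voiced obstruent /d/, so it voices to [v] by assimilation. /mifdokanveb/ → mivdokanveb.
Rule 2 (intervocalic spirantization): /k/ is a stop between vowels /o/ and /a/, so it spirantizes to the fricative [x]. /mivdokanveb/ → mivdoxanveb.
Rule 3 (nasal place assimilation): /n/ precedes the labial consonant /v/, so it assimilates in place to [m]. /mivdoxanveb/ → mivdoxamveb.
Rule 4 (final devoicing): /b/ is a voiced stop in word-final position, so it devoices to [p]. /mivdoxamveb/ → mivdoxamvep.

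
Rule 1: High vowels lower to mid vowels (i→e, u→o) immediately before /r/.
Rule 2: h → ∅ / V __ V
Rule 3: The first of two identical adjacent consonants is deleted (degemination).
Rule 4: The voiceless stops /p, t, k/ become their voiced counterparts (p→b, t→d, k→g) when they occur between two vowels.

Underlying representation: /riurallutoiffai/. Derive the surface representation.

Rule 1 (pre-rhotic lowering): /u/ is a high vowel immediately before /r/, so it lowers to [o]. /riurallutoiffai/ → riorallutoiffai.
Rule 2 (intervocalic h-deletion): no segment meets the environment; /riorallutoiffai/ is unchanged.
Rule 3 (degemination): /ll/ is a geminate; the first /l/ deletes. /ff/ is a geminate; the first /f/ deletes. /riorallutoiffai/ → rioralutoifai.
Rule 4 (intervocalic voicing): /t/ is a voiceless stop between vowels /u/ and /o/, so it voices to [d]. /rioralutoifai/ → rioraludoifai.

rioraludoifai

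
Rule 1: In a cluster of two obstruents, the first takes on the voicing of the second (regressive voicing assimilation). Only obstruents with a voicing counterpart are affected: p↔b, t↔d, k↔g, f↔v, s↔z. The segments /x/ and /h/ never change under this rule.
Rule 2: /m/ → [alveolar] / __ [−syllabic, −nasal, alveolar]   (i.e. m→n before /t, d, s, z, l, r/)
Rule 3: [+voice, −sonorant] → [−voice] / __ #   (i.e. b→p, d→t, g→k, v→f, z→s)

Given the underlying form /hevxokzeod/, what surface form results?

hefxogzeot

Rule 1 (regressive voicing assimilation): /v/ precedes the voiceless obstruent /x/, so it devoices to [f] by assimilation. /k/ precedes the voiced obstruent /z/, so it voices to [g] by assimilation. /hevxokzeod/ → hefxogzeod.
Rule 2 (nasal place assimilation): no segment meets the environment; /hefxogzeod/ is unchanged.
Rule 3 (final devoicing): /d/ is a voiced obstruent in word-final position, so it devoices to [t]. /hefxogzeod/ → hefxogzeot.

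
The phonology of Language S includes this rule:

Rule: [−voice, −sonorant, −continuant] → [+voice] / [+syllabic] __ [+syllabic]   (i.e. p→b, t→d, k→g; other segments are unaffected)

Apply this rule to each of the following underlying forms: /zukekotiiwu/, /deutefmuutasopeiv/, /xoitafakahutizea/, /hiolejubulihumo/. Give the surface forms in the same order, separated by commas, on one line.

zugegodiiwu, deudefmuudasobeiv, xoidafagahudizea, hiolejubulihumo

/zukekotiiwu/: /k/ is a voiceless stop between vowels /u/ and /e/, so it voices to [g]. /k/ is a voiceless stop between vowels /e/ and /o/, so it voices to [g]. /t/ is a voiceless stop between vowels /o/ and /i/, so it voices to [d]. → [zugegodiiwu].
/deutefmuutasopeiv/: /t/ is a voiceless stop between vowels /u/ and /e/, so it voices to [d]. /t/ is a voiceless stop between vowels /u/ and /a/, so it voices to [d]. /p/ is a voiceless stop between vowels /o/ and /e/, so it voices to [b]. → [deudefmuudasobeiv].
/xoitafakahutizea/: /t/ is a voiceless stop between vowels /i/ and /a/, so it voices to [d]. /k/ is a voiceless stop between vowels /a/ and /a/, so it voices to [g]. /t/ is a voiceless stop between vowels /u/ and /i/, so it voices to [d]. → [xoidafagahudizea].
/hiolejubulihumo/: the rule's environment is not met; surfaces unchanged as [hiolejubulihumo].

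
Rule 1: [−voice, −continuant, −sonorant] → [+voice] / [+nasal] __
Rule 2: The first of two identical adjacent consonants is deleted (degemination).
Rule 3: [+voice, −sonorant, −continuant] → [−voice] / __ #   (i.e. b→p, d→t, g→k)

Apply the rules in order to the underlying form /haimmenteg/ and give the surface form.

Rule 1 (post-nasal voicing): /t/ is a voiceless stop immediately after the nasal /n/, so it voices to [d]. /haimmenteg/ → haimmendeg.
Rule 2 (degemination): /mm/ is a geminate; the first /m/ deletes. /haimmendeg/ → haimendeg.
Rule 3 (final devoicing): /g/ is a voiced stop in word-final position, so it devoices to [k]. /haimendeg/ → haimendek.

haimendek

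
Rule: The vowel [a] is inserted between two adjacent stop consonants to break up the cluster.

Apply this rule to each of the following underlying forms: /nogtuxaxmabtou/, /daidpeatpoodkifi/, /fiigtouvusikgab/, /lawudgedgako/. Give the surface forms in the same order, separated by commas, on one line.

/nogtuxaxmabtou/: /g/ and /t/ form a stop–stop cluster, so [a] is inserted between them. /b/ and /t/ form a stop–stop cluster, so [a] is inserted between them. → [nogatuxaxmabatou].
/daidpeatpoodkifi/: /d/ and /p/ form a stop–stop cluster, so [a] is inserted between them. /t/ and /p/ form a stop–stop cluster, so [a] is inserted between them. /d/ and /k/ form a stop–stop cluster, so [a] is inserted between them. → [daidapeatapoodakifi].
/fiigtouvusikgab/: /g/ and /t/ form a stop–stop cluster, so [a] is inserted between them. /k/ and /g/ form a stop–stop cluster, so [a] is inserted between them. → [fiigatouvusikagab].
/lawudgedgako/: /d/ and /g/ form a stop–stop cluster, so [a] is inserted between them. /d/ and /g/ form a stop–stop cluster, so [a] is inserted between them. → [lawudagedagako].

nogatuxaxmabatou, daidapeatapoodakifi, fiigatouvusikagab, lawudagedagako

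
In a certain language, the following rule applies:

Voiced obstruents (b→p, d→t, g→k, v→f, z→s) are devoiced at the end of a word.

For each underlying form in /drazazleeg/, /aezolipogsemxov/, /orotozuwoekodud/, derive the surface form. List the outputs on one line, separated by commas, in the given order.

drazazleek, aezolipogsemxof, orotozuwoekodut

/drazazleeg/: /g/ is a voiced obstruent in word-final position, so it devoices to [k]. → [drazazleek].
/aezolipogsemxov/: /v/ is a voiced obstruent in word-final position, so it devoices to [f]. → [aezolipogsemxof].
/orotozuwoekodud/: /d/ is a voiced obstruent in word-final position, so it devoices to [t]. → [orotozuwoekodut].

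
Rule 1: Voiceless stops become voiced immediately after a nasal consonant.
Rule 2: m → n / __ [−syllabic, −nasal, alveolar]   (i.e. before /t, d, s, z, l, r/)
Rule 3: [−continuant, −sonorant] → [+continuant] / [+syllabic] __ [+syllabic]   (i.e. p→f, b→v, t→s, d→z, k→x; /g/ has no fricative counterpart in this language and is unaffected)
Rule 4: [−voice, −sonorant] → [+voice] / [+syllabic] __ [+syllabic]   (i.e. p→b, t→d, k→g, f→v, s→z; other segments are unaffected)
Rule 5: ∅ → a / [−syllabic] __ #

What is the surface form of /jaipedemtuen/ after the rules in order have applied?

jaivezenduena

Rule 1 (post-nasal voicing): /t/ is a voiceless stop immediately after the nasal /m/, so it voices to [d]. /jaipedemtuen/ → jaipedemduen.
Rule 2 (nasal place assimilation): /m/ precedes the alveolar consonant /d/, so it assimilates in place to [n]. /jaipedemduen/ → jaipedenduen.
Rule 3 (intervocalic spirantization): /p/ is a stop between vowels /i/ and /e/, so it spirantizes to the fricative [f]. /d/ is a stop between vowels /e/ and /e/, so it spirantizes to the fricative [z]. /jaipedenduen/ → jaifezenduen.
Rule 4 (intervocalic voicing): /f/ is a voiceless obstruent between vowels /i/ and /e/, so it voices to [v]. /jaifezenduen/ → jaivezenduen.
Rule 5 (final a-epenthesis): the form ends in the consonant /n/, so [a] is inserted word-finally. /jaivezenduen/ → jaivezenduena.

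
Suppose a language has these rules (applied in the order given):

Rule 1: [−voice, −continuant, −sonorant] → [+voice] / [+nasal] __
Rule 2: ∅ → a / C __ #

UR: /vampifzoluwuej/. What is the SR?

vambifzoluwueja

Rule 1 (post-nasal voicing): /p/ is a voiceless stop immediately after the nasal /m/, so it voices to [b]. /vampifzoluwuej/ → vambifzoluwuej.
Rule 2 (final a-epenthesis): the form ends in the consonant /j/, so [a] is inserted word-finally. /vambifzoluwuej/ → vambifzoluwueja.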